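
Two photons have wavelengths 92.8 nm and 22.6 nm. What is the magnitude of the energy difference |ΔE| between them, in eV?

Using E = hc/λ: E₁ = 2.141e-18 J, E₂ = 8.790e-18 J.
|ΔE| = |2.141e-18 − 8.790e-18| = 6.65e-18 J = 41.5 eV.

41.5 eV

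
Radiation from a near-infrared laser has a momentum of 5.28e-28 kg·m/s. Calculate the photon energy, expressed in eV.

0.988 eV

Use c = 2.99792458e8 m/s, 1 eV = 1.602176634e-19 J.
For a photon E = pc, so E = 1.583e-19 J.
Converting to eV: E = 0.9880 eV ≈ 0.988 eV.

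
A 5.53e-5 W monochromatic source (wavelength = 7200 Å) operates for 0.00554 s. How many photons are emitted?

Total energy: E_total = P·t = 5.53e-5 × 0.00554 = 3.064e-7 J.
Per-photon energy: E = 2.759e-19 J.
N = E_total / E_photon = 1.11e12.

1.11e12 photons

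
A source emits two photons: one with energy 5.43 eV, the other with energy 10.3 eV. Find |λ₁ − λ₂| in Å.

1080 Å

Using λ = hc/E: λ₁ = 2.283 × 10^-7 m, λ₂ = 1.204 × 10^-7 m.
|Δλ| = |2.283 × 10^-7 − 1.204 × 10^-7| = 1.08 × 10^-7 m = 1080 Å.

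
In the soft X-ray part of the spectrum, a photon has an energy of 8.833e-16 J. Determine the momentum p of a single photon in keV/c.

5.51 keV/c

Since p = E/c for a photon, p = 2.946e-24 kg·m/s.
Converting to keV/c: p = 5.513 keV/c ≈ 5.51 keV/c.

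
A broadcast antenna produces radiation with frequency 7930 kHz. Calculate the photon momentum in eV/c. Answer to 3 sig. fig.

3.28e-8 eV/c

First convert: f = 7930 kHz = 7.93e6 Hz.
Since p = hf/c for a photon, p = 1.753e-35 kg·m/s.
Converting to eV/c: p = 3.280e-8 eV/c ≈ 3.28e-8 eV/c.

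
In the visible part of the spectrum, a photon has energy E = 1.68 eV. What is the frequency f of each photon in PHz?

Take h = 6.62607015e-34 J·s, 1 eV = 1.602176634e-19 J.
First convert: E = 1.68 eV = 2.6917e-19 J.
Since f = E/h for a photon, f = 4.062e14 Hz.
Converting to PHz: f = 0.4062 PHz ≈ 0.406 PHz.

0.406 PHz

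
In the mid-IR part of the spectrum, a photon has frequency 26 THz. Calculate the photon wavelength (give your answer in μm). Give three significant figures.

11.5 μm

In SI units: f = 26 THz = 2.6 × 10^13 Hz.
For a photon λ = c/f, so λ = 1.153 × 10^-5 m.
Converting to μm: λ = 11.53 μm ≈ 11.5 μm.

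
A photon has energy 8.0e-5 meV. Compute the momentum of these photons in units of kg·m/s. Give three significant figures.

(c = 2.99792458e8 m/s, 1 eV = 1.602176634e-19 J.)
In SI units: E = 8.0e-5 meV = 1.2817e-26 J.
The photon relation is p = E/c, giving p = 4.275e-35 kg·m/s.
So p ≈ 4.28e-35 kg·m/s.

4.28e-35 kg·m/s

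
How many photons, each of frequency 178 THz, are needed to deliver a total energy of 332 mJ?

2.81·10^18 photons

Per-photon energy: E = 1.179·10^-19 J (from frequency = 178 THz).
N = E_total / E_photon = 0.332 J / 1.179·10^-19 J = 2.81·10^18.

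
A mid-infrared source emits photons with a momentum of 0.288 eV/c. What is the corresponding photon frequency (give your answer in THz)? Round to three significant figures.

69.6 THz

(h = 6.62607015e-34 J·s, c = 2.99792458e8 m/s, 1 eV = 1.602176634e-19 J.)
First convert: p = 0.288 eV/c = 1.5392e-28 kg·m/s.
The photon relation is f = pc/h, giving f = 6.964e13 Hz.
Converting to THz: f = 69.64 THz ≈ 69.6 THz.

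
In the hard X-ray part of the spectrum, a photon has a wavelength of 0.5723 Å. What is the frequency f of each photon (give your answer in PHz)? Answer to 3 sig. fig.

5240 PHz

Use c = 2.99792458e8 m/s.
First convert: λ = 0.5723 Å = 5.723e-11 m.
The photon relation is f = c/λ, giving f = 5.238e18 Hz.
Converting to PHz: f = 5238 PHz ≈ 5240 PHz.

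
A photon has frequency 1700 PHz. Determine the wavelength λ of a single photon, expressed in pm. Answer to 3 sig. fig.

Take c = 2.99792458e8 m/s.
In SI units: f = 1700 PHz = 1.70e18 Hz.
For a photon λ = c/f, so λ = 1.763e-10 m.
Converting to pm: λ = 176.3 pm ≈ 176 pm.

176 pm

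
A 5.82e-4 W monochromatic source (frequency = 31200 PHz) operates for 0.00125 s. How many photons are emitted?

3.52e7 photons

Total energy: E_total = P·t = 5.82e-4 × 0.00125 = 7.275e-7 J.
Per-photon energy: E = 2.067e-14 J.
N = E_total / E_photon = 3.52e7.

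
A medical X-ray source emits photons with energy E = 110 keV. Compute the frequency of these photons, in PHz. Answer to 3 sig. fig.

2.66 × 10^4 PHz

First convert: E = 110 keV = 1.7624 × 10^-14 J.
Apply f = E/h: f = 2.660 × 10^19 Hz.
Converting to PHz: f = 26600 PHz ≈ 2.66 × 10^4 PHz.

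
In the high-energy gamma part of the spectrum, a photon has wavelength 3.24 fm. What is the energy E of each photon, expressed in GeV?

0.383 GeV

In SI units: λ = 3.24 fm = 3.24e-15 m.
Apply E = hc/λ: E = 6.131e-11 J.
Converting to GeV: E = 0.3827 GeV ≈ 0.383 GeV.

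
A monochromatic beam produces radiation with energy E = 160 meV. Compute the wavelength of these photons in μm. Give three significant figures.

(h = 6.62607015e-34 J·s, c = 2.99792458e8 m/s, 1 eV = 1.602176634e-19 J.)
First convert: E = 160 meV = 2.5635e-20 J.
The photon relation is λ = hc/E, giving λ = 7.749e-6 m.
Converting to μm: λ = 7.749 μm ≈ 7.75 μm.

7.75 μm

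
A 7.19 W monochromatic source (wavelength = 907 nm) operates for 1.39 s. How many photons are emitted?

4.56 × 10^19 photons

Total energy: E_total = P·t = 7.19 × 1.39 = 9.994 J.
Per-photon energy: E = 2.190 × 10^-19 J.
N = E_total / E_photon = 4.56 × 10^19.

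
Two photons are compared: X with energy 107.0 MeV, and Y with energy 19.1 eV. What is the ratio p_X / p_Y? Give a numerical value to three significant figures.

5.60 × 10^6

p_X = 5.718 × 10^-20 kg·m/s (from energy = 107.0 MeV, via p = E/c).
p_Y = 1.021 × 10^-26 kg·m/s (from energy = 19.1 eV, via p = E/c).
Ratio = 5.718 × 10^-20 / 1.021 × 10^-26 = 5.60 × 10^6.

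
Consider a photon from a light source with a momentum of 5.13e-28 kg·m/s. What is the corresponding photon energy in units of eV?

0.960 eV

The photon relation is E = pc, giving E = 1.538e-19 J.
Converting to eV: E = 0.9599 eV ≈ 0.960 eV.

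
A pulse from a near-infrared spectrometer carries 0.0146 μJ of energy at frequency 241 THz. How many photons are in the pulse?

Per-photon energy: E = 1.597e-19 J (from frequency = 241 THz).
N = E_total / E_photon = 1.46e-8 J / 1.597e-19 J = 9.14e10.

9.14e10 photons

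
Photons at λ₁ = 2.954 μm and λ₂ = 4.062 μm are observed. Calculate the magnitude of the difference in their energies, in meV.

114 meV

Using E = hc/λ: E₁ = 6.7246·10^-20 J, E₂ = 4.8903·10^-20 J.
|ΔE| = |6.7246·10^-20 − 4.8903·10^-20| = 1.83·10^-20 J = 114 meV.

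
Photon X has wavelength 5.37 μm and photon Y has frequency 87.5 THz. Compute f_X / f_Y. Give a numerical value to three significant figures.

0.638

f_X = 5.583 × 10^13 Hz (from wavelength = 5.37 μm, via f = c/λ).
f_Y = 8.750 × 10^13 Hz (from frequency = 87.5 THz, via f given directly).
Ratio = 5.583 × 10^13 / 8.750 × 10^13 = 0.638.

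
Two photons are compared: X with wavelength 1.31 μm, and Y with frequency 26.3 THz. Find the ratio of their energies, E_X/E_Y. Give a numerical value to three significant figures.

E_X = 1.516·10^-19 J (from wavelength = 1.31 μm, via E = hc/λ).
E_Y = 1.743·10^-20 J (from frequency = 26.3 THz, via E = hf).
Ratio = 1.516·10^-19 / 1.743·10^-20 = 8.70.

8.70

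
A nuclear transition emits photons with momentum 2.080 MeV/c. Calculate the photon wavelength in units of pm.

0.596 pm

First convert: p = 2.080 MeV/c = 1.1116e-21 kg·m/s.
The photon relation is λ = h/p, giving λ = 5.961e-13 m.
Converting to pm: λ = 0.5961 pm ≈ 0.596 pm.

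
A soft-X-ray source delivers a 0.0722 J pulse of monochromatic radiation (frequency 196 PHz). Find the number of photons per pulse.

5.56 × 10^14 photons

Per-photon energy: E = 1.299 × 10^-16 J (from frequency = 196 PHz).
N = E_total / E_photon = 0.0722 J / 1.299 × 10^-16 J = 5.56 × 10^14.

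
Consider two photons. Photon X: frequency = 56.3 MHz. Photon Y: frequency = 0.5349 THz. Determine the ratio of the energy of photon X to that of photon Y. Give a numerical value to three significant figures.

1.05 × 10^-4

E_X = 3.730 × 10^-26 J (from frequency = 56.3 MHz, via E = hf).
E_Y = 3.544 × 10^-22 J (from frequency = 0.5349 THz, via E = hf).
Ratio = 3.730 × 10^-26 / 3.544 × 10^-22 = 1.05 × 10^-4.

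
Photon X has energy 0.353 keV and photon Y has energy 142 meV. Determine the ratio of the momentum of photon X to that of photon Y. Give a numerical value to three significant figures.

p_X = 1.887e-25 kg·m/s (from energy = 0.353 keV, via p = E/c).
p_Y = 7.589e-29 kg·m/s (from energy = 142 meV, via p = E/c).
Ratio = 1.887e-25 / 7.589e-29 = 2490.

2490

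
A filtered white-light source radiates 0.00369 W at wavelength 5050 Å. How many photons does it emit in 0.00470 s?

4.41 × 10^13 photons

Total energy: E_total = P·t = 0.00369 × 0.00470 = 1.734 × 10^-5 J.
Per-photon energy: E = 3.934 × 10^-19 J.
N = E_total / E_photon = 4.41 × 10^13.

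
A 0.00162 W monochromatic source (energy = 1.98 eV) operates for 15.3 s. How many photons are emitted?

7.81e16 photons

Total energy: E_total = P·t = 0.00162 × 15.3 = 0.02479 J.
Per-photon energy: E = 3.172e-19 J.
N = E_total / E_photon = 7.81e16.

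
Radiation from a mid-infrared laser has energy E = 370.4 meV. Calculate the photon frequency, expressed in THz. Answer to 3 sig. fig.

Convert to SI: E = 370.4 meV = 5.9345 × 10^-20 J.
Since f = E/h for a photon, f = 8.956 × 10^13 Hz.
Converting to THz: f = 89.56 THz ≈ 89.6 THz.

89.6 THz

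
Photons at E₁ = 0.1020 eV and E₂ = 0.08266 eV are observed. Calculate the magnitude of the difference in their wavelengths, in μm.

Using λ = hc/E: λ₁ = 1.2155 × 10^-5 m, λ₂ = 1.4999 × 10^-5 m.
|Δλ| = |1.2155 × 10^-5 − 1.4999 × 10^-5| = 2.84 × 10^-6 m = 2.84 μm.

2.84 μm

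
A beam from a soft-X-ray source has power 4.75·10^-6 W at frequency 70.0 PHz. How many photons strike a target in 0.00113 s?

1.16·10^8 photons

Total energy: E_total = P·t = 4.75·10^-6 × 0.00113 = 5.367·10^-9 J.
Per-photon energy: E = 4.638·10^-17 J.
N = E_total / E_photon = 1.16·10^8.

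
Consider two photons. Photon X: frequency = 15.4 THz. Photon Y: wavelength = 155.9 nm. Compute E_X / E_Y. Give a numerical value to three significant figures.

E_X = 1.020 × 10^-20 J (from frequency = 15.4 THz, via E = hf).
E_Y = 1.274 × 10^-18 J (from wavelength = 155.9 nm, via E = hc/λ).
Ratio = 1.020 × 10^-20 / 1.274 × 10^-18 = 8.01 × 10^-3.

8.01 × 10^-3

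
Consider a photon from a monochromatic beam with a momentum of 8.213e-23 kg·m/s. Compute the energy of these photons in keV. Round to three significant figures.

154 keV

Apply E = pc: E = 2.462e-14 J.
Converting to keV: E = 153.7 keV ≈ 154 keV.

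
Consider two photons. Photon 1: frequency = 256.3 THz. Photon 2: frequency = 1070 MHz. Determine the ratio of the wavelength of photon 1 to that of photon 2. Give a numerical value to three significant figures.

4.17·10^-6

λ_1 = 1.170·10^-6 m (from frequency = 256.3 THz, via λ = c/f).
λ_2 = 0.2802 m (from frequency = 1070 MHz, via λ = c/f).
Ratio = 1.170·10^-6 / 0.2802 = 4.17·10^-6.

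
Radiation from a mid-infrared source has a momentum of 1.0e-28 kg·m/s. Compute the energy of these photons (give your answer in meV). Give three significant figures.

(c = 2.99792458e8 m/s, 1 eV = 1.602176634e-19 J.)
For a photon E = pc, so E = 2.998e-20 J.
Converting to meV: E = 187.1 meV ≈ 187 meV.

187 meV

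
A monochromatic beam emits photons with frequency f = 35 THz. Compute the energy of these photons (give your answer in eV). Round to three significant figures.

0.145 eV

Convert to SI: f = 35 THz = 3.5e13 Hz.
Apply E = hf: E = 2.319e-20 J.
Converting to eV: E = 0.1447 eV ≈ 0.145 eV.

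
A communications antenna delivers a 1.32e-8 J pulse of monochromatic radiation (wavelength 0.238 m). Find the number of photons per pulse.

Per-photon energy: E = 8.346e-25 J (from wavelength = 0.238 m).
N = E_total / E_photon = 1.32e-8 J / 8.346e-25 J = 1.58e16.

1.58e16 photons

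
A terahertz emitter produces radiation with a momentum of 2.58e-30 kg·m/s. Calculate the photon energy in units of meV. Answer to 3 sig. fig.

4.83 meV

Use c = 2.99792458e8 m/s, 1 eV = 1.602176634e-19 J.
The photon relation is E = pc, giving E = 7.735e-22 J.
Converting to meV: E = 4.828 meV ≈ 4.83 meV.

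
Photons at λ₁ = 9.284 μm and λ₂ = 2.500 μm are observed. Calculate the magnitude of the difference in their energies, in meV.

362 meV

Using E = hc/λ: E₁ = 2.1396e-20 J, E₂ = 7.9458e-20 J.
|ΔE| = |2.1396e-20 − 7.9458e-20| = 5.81e-20 J = 362 meV.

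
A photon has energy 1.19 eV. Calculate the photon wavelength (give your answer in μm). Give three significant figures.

1.04 μm

In SI units: E = 1.19 eV = 1.9066 × 10^-19 J.
Since λ = hc/E for a photon, λ = 1.042 × 10^-6 m.
Converting to μm: λ = 1.042 μm ≈ 1.04 μm.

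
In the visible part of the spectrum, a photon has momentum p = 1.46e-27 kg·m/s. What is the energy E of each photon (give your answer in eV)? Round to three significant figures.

Take c = 2.99792458e8 m/s, 1 eV = 1.602176634e-19 J.
Apply E = pc: E = 4.377e-19 J.
Converting to eV: E = 2.732 eV ≈ 2.73 eV.

2.73 eV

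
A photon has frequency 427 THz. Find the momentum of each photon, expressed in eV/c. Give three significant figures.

(h = 6.62607015·10^-34 J·s, c = 2.99792458·10^8 m/s, 1 eV = 1.602176634·10^-19 J.)
In SI units: f = 427 THz = 4.27·10^14 Hz.
For a photon p = hf/c, so p = 9.438·10^-28 kg·m/s.
Converting to eV/c: p = 1.766 eV/c ≈ 1.77 eV/c.

1.77 eV/c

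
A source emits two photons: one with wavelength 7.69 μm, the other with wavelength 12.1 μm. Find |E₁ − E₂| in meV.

Using E = hc/λ: E₁ = 2.583e-20 J, E₂ = 1.642e-20 J.
|ΔE| = |2.583e-20 − 1.642e-20| = 9.41e-21 J = 58.8 meV.

58.8 meV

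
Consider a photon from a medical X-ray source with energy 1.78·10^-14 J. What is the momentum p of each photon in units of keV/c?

111 keV/c

Use c = 2.99792458·10^8 m/s, 1 eV = 1.602176634·10^-19 J.
Since p = E/c for a photon, p = 5.937·10^-23 kg·m/s.
Converting to keV/c: p = 111.1 keV/c ≈ 111 keV/c.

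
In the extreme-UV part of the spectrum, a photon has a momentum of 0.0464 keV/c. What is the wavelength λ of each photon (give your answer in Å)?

Take h = 6.62607015 × 10^-34 J·s, c = 2.99792458 × 10^8 m/s, 1 eV = 1.602176634 × 10^-19 J.
In SI units: p = 0.0464 keV/c = 2.4797 × 10^-26 kg·m/s.
Apply λ = h/p: λ = 2.672 × 10^-8 m.
Converting to Å: λ = 267.2 Å ≈ 267 Å.

267 Å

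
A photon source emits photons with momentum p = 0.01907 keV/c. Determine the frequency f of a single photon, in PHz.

Take h = 6.62607015e-34 J·s, c = 2.99792458e8 m/s, 1 eV = 1.602176634e-19 J.
Convert to SI: p = 0.01907 keV/c = 1.0192e-26 kg·m/s.
For a photon f = pc/h, so f = 4.611e15 Hz.
Converting to PHz: f = 4.611 PHz ≈ 4.61 PHz.

4.61 PHz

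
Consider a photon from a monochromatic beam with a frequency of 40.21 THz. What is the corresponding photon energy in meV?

166 meV

In SI units: f = 40.21 THz = 4.021 × 10^13 Hz.
The photon relation is E = hf, giving E = 2.664 × 10^-20 J.
Converting to meV: E = 166.3 meV ≈ 166 meV.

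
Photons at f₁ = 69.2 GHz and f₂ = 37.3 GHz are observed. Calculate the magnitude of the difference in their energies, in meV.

Using E = hf: E₁ = 4.585e-23 J, E₂ = 2.472e-23 J.
|ΔE| = |4.585e-23 − 2.472e-23| = 2.11e-23 J = 0.132 meV.

0.132 meV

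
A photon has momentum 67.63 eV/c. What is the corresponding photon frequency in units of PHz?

16.4 PHz

In SI units: p = 67.63 eV/c = 3.6143·10^-26 kg·m/s.
Apply f = pc/h: f = 1.635·10^16 Hz.
Converting to PHz: f = 16.35 PHz ≈ 16.4 PHz.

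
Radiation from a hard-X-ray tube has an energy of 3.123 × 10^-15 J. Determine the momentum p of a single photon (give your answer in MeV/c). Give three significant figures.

(c = 2.99792458 × 10^8 m/s, 1 eV = 1.602176634 × 10^-19 J.)
Since p = E/c for a photon, p = 1.042 × 10^-23 kg·m/s.
Converting to MeV/c: p = 0.01949 MeV/c ≈ 0.0195 MeV/c.

0.0195 MeV/c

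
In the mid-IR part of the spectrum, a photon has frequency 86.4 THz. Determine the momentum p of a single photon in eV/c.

0.357 eV/c

(h = 6.62607015e-34 J·s, c = 2.99792458e8 m/s, 1 eV = 1.602176634e-19 J.)
First convert: f = 86.4 THz = 8.64e13 Hz.
Since p = hf/c for a photon, p = 1.910e-28 kg·m/s.
Converting to eV/c: p = 0.3573 eV/c ≈ 0.357 eV/c.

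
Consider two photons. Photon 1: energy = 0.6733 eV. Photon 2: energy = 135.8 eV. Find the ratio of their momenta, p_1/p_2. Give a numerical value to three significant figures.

4.96 × 10^-3

p_1 = 3.598 × 10^-28 kg·m/s (from energy = 0.6733 eV, via p = E/c).
p_2 = 7.258 × 10^-26 kg·m/s (from energy = 135.8 eV, via p = E/c).
Ratio = 3.598 × 10^-28 / 7.258 × 10^-26 = 4.96 × 10^-3.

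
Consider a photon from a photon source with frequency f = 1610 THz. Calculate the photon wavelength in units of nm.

Use c = 2.99792458e8 m/s.
Convert to SI: f = 1610 THz = 1.61e15 Hz.
Apply λ = c/f: λ = 1.862e-7 m.
Converting to nm: λ = 186.2 nm ≈ 186 nm.

186 nm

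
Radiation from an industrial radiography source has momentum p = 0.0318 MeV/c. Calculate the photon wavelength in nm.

Take h = 6.62607015 × 10^-34 J·s, c = 2.99792458 × 10^8 m/s, 1 eV = 1.602176634 × 10^-19 J.
In SI units: p = 0.0318 MeV/c = 1.6995 × 10^-23 kg·m/s.
The photon relation is λ = h/p, giving λ = 3.899 × 10^-11 m.
Converting to nm: λ = 0.03899 nm ≈ 0.0390 nm.

0.0390 nm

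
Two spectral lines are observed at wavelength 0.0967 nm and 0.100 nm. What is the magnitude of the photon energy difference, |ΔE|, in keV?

0.423 keV

Using E = hc/λ: E₁ = 2.054·10^-15 J, E₂ = 1.986·10^-15 J.
|ΔE| = |2.054·10^-15 − 1.986·10^-15| = 6.78·10^-17 J = 0.423 keV.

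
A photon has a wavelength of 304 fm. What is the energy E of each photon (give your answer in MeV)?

Convert to SI: λ = 304 fm = 3.04 × 10^-13 m.
Apply E = hc/λ: E = 6.534 × 10^-13 J.
Converting to MeV: E = 4.078 MeV ≈ 4.08 MeV.

4.08 MeV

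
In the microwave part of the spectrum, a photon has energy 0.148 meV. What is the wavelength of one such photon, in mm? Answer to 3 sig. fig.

In SI units: E = 0.148 meV = 2.3712 × 10^-23 J.
Since λ = hc/E for a photon, λ = 0.008377 m.
Converting to mm: λ = 8.377 mm ≈ 8.38 mm.

8.38 mm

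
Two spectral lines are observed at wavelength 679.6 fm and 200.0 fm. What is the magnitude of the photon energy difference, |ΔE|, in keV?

4370 keV

Using E = hc/λ: E₁ = 2.9230e-13 J, E₂ = 9.9322e-13 J.
|ΔE| = |2.9230e-13 − 9.9322e-13| = 7.01e-13 J = 4370 keV.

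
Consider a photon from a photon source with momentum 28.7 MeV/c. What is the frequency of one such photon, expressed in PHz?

6.94e6 PHz

Take h = 6.62607015e-34 J·s, c = 2.99792458e8 m/s, 1 eV = 1.602176634e-19 J.
In SI units: p = 28.7 MeV/c = 1.5338e-20 kg·m/s.
For a photon f = pc/h, so f = 6.940e21 Hz.
Converting to PHz: f = 6.940e6 PHz ≈ 6.94e6 PHz.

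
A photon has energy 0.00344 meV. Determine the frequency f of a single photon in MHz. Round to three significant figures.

Take h = 6.62607015 × 10^-34 J·s, 1 eV = 1.602176634 × 10^-19 J.
First convert: E = 0.00344 meV = 5.5115 × 10^-25 J.
Apply f = E/h: f = 8.318 × 10^8 Hz.
Converting to MHz: f = 831.8 MHz ≈ 832 MHz.

832 MHz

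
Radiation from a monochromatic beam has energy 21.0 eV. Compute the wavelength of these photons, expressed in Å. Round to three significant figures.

Take h = 6.62607015e-34 J·s, c = 2.99792458e8 m/s, 1 eV = 1.602176634e-19 J.
First convert: E = 21.0 eV = 3.3646e-18 J.
Since λ = hc/E for a photon, λ = 5.904e-8 m.
Converting to Å: λ = 590.4 Å ≈ 590 Å.

590 Å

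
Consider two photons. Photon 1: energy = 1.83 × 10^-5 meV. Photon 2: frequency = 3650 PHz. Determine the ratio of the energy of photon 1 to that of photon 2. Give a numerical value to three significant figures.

1.21 × 10^-12

E_1 = 2.932 × 10^-27 J (from energy = 1.83 × 10^-5 meV, via E given directly).
E_2 = 2.419 × 10^-15 J (from frequency = 3650 PHz, via E = hf).
Ratio = 2.932 × 10^-27 / 2.419 × 10^-15 = 1.21 × 10^-12.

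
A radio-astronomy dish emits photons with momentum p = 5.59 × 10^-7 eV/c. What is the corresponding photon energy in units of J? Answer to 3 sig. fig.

Convert to SI: p = 5.59 × 10^-7 eV/c = 2.9875 × 10^-34 kg·m/s.
For a photon E = pc, so E = 8.956 × 10^-26 J.
So E ≈ 8.96 × 10^-26 J.

8.96 × 10^-26 J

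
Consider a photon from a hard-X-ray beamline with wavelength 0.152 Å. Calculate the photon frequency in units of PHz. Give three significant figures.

Convert to SI: λ = 0.152 Å = 1.52e-11 m.
Since f = c/λ for a photon, f = 1.972e19 Hz.
Converting to PHz: f = 19720 PHz ≈ 1.97e4 PHz.

1.97e4 PHz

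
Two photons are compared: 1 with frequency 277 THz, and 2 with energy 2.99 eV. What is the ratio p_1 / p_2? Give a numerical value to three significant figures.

p_1 = 6.122e-28 kg·m/s (from frequency = 277 THz, via p = hf/c).
p_2 = 1.598e-27 kg·m/s (from energy = 2.99 eV, via p = E/c).
Ratio = 6.122e-28 / 1.598e-27 = 0.383.

0.383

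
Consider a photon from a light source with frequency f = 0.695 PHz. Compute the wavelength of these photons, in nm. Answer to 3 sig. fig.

Take c = 2.99792458e8 m/s.
Convert to SI: f = 0.695 PHz = 6.95e14 Hz.
For a photon λ = c/f, so λ = 4.314e-7 m.
Converting to nm: λ = 431.4 nm ≈ 431 nm.

431 nm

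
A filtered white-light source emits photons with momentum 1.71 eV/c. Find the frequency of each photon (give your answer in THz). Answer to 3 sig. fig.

Take h = 6.62607015e-34 J·s, c = 2.99792458e8 m/s, 1 eV = 1.602176634e-19 J.
First convert: p = 1.71 eV/c = 9.1387e-28 kg·m/s.
For a photon f = pc/h, so f = 4.135e14 Hz.
Converting to THz: f = 413.5 THz ≈ 413 THz.

413 THz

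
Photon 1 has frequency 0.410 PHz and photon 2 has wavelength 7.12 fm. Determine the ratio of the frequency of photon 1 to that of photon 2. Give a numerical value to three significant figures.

9.74·10^-9

f_1 = 4.100·10^14 Hz (from frequency = 0.410 PHz, via f given directly).
f_2 = 4.211·10^22 Hz (from wavelength = 7.12 fm, via f = c/λ).
Ratio = 4.100·10^14 / 4.211·10^22 = 9.74·10^-9.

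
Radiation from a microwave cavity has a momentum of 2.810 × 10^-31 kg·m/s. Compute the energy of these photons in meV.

For a photon E = pc, so E = 8.424 × 10^-23 J.
Converting to meV: E = 0.5258 meV ≈ 0.526 meV.

0.526 meV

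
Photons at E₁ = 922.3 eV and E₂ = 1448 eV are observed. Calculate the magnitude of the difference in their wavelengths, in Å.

Using λ = hc/E: λ₁ = 1.3443·10^-9 m, λ₂ = 8.5624·10^-10 m.
|Δλ| = |1.3443·10^-9 − 8.5624·10^-10| = 4.88·10^-10 m = 4.88 Å.

4.88 Å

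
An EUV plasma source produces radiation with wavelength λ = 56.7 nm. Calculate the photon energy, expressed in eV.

21.9 eV

Take h = 6.62607015e-34 J·s, c = 2.99792458e8 m/s, 1 eV = 1.602176634e-19 J.
First convert: λ = 56.7 nm = 5.67e-8 m.
Apply E = hc/λ: E = 3.503e-18 J.
Converting to eV: E = 21.87 eV ≈ 21.9 eV.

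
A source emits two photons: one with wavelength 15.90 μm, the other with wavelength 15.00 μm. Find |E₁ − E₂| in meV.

Using E = hc/λ: E₁ = 1.2493 × 10^-20 J, E₂ = 1.3243 × 10^-20 J.
|ΔE| = |1.2493 × 10^-20 − 1.3243 × 10^-20| = 7.50 × 10^-22 J = 4.68 meV.

4.68 meV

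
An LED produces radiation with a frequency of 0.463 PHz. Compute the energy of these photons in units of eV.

1.91 eV

Convert to SI: f = 0.463 PHz = 4.63 × 10^14 Hz.
The photon relation is E = hf, giving E = 3.068 × 10^-19 J.
Converting to eV: E = 1.915 eV ≈ 1.91 eV.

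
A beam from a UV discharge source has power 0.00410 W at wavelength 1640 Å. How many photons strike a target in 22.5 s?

7.62e16 photons

Total energy: E_total = P·t = 0.00410 × 22.5 = 0.09225 J.
Per-photon energy: E = 1.211e-18 J.
N = E_total / E_photon = 7.62e16.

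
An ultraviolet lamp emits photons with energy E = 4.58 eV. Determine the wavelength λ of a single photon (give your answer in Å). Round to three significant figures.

Use h = 6.62607015e-34 J·s, c = 2.99792458e8 m/s, 1 eV = 1.602176634e-19 J.
In SI units: E = 4.58 eV = 7.3380e-19 J.
Since λ = hc/E for a photon, λ = 2.707e-7 m.
Converting to Å: λ = 2707 Å ≈ 2710 Å.

2710 Å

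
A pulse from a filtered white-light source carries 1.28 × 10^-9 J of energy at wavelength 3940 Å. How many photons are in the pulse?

2.54 × 10^9 photons

Per-photon energy: E = 5.042 × 10^-19 J (from wavelength = 3940 Å).
N = E_total / E_photon = 1.28 × 10^-9 J / 5.042 × 10^-19 J = 2.54 × 10^9.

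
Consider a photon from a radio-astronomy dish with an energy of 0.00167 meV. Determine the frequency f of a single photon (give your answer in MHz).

First convert: E = 0.00167 meV = 2.6756e-25 J.
The photon relation is f = E/h, giving f = 4.038e8 Hz.
Converting to MHz: f = 403.8 MHz ≈ 404 MHz.

404 MHz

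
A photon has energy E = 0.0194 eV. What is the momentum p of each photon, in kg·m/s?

1.04·10^-29 kg·m/s

First convert: E = 0.0194 eV = 3.1082·10^-21 J.
The photon relation is p = E/c, giving p = 1.037·10^-29 kg·m/s.
So p ≈ 1.04·10^-29 kg·m/s.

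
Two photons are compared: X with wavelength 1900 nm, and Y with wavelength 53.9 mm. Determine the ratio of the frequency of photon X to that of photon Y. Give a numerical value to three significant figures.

f_X = 1.578e14 Hz (from wavelength = 1900 nm, via f = c/λ).
f_Y = 5.562e9 Hz (from wavelength = 53.9 mm, via f = c/λ).
Ratio = 1.578e14 / 5.562e9 = 2.84e4.

2.84e4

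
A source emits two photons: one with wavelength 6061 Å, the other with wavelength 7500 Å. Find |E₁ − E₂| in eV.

0.392 eV

Using E = hc/λ: E₁ = 3.2774e-19 J, E₂ = 2.6486e-19 J.
|ΔE| = |3.2774e-19 − 2.6486e-19| = 6.29e-20 J = 0.392 eV.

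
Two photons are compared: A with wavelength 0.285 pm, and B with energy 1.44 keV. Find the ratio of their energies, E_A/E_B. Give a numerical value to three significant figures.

3020

E_A = 6.970 × 10^-13 J (from wavelength = 0.285 pm, via E = hc/λ).
E_B = 2.307 × 10^-16 J (from energy = 1.44 keV, via E given directly).
Ratio = 6.970 × 10^-13 / 2.307 × 10^-16 = 3020.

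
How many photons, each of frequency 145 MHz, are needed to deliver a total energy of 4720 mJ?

Per-photon energy: E = 9.608 × 10^-26 J (from frequency = 145 MHz).
N = E_total / E_photon = 4.72 J / 9.608 × 10^-26 J = 4.91 × 10^25.

4.91 × 10^25 photons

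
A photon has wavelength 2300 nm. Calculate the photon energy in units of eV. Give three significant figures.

0.539 eV

First convert: λ = 2300 nm = 2.3 × 10^-6 m.
Apply E = hc/λ: E = 8.637 × 10^-20 J.
Converting to eV: E = 0.5391 eV ≈ 0.539 eV.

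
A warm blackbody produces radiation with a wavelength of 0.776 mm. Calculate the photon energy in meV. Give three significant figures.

Convert to SI: λ = 0.776 mm = 7.76 × 10^-4 m.
For a photon E = hc/λ, so E = 2.560 × 10^-22 J.
Converting to meV: E = 1.598 meV ≈ 1.60 meV.

1.60 meV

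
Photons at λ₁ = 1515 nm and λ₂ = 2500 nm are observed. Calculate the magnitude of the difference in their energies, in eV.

0.322 eV

Using E = hc/λ: E₁ = 1.3112e-19 J, E₂ = 7.9458e-20 J.
|ΔE| = |1.3112e-19 − 7.9458e-20| = 5.17e-20 J = 0.322 eV.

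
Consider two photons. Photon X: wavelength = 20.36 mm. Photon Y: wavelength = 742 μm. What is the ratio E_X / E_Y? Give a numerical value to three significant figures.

E_X = 9.757e-24 J (from wavelength = 20.36 mm, via E = hc/λ).
E_Y = 2.677e-22 J (from wavelength = 742 μm, via E = hc/λ).
Ratio = 9.757e-24 / 2.677e-22 = 0.0364.

0.0364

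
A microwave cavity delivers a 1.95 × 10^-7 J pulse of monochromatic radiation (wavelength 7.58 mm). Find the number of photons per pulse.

7.44 × 10^15 photons

Per-photon energy: E = 2.621 × 10^-23 J (from wavelength = 7.58 mm).
N = E_total / E_photon = 1.95 × 10^-7 J / 2.621 × 10^-23 J = 7.44 × 10^15.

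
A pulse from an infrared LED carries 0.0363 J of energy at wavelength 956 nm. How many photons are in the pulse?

1.75 × 10^17 photons

Per-photon energy: E = 2.078 × 10^-19 J (from wavelength = 956 nm).
N = E_total / E_photon = 0.0363 J / 2.078 × 10^-19 J = 1.75 × 10^17.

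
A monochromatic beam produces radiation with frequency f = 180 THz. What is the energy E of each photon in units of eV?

Take h = 6.62607015·10^-34 J·s, 1 eV = 1.602176634·10^-19 J.
First convert: f = 180 THz = 1.80·10^14 Hz.
For a photon E = hf, so E = 1.193·10^-19 J.
Converting to eV: E = 0.7444 eV ≈ 0.744 eV.

0.744 eV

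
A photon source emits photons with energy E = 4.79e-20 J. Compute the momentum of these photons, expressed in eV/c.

Use c = 2.99792458e8 m/s, 1 eV = 1.602176634e-19 J.
Apply p = E/c: p = 1.598e-28 kg·m/s.
Converting to eV/c: p = 0.2990 eV/c ≈ 0.299 eV/c.

0.299 eV/c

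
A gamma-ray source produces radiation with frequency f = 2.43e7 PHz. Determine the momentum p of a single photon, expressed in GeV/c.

0.100 GeV/c

Take h = 6.62607015e-34 J·s, c = 2.99792458e8 m/s, 1 eV = 1.602176634e-19 J.
Convert to SI: f = 2.43e7 PHz = 2.43e22 Hz.
Since p = hf/c for a photon, p = 5.371e-20 kg·m/s.
Converting to GeV/c: p = 0.1005 GeV/c ≈ 0.100 GeV/c.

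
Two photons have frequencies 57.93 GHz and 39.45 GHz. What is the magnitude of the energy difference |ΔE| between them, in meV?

Using E = hf: E₁ = 3.8385e-23 J, E₂ = 2.6140e-23 J.
|ΔE| = |3.8385e-23 − 2.6140e-23| = 1.22e-23 J = 0.0764 meV.

0.0764 meV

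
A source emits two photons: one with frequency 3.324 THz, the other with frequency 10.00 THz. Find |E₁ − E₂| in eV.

Using E = hf: E₁ = 2.2025 × 10^-21 J, E₂ = 6.6261 × 10^-21 J.
|ΔE| = |2.2025 × 10^-21 − 6.6261 × 10^-21| = 4.42 × 10^-21 J = 0.0276 eV.

0.0276 eV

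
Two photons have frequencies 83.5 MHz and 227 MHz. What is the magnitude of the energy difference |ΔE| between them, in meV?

5.93 × 10^-4 meV

Using E = hf: E₁ = 5.533 × 10^-26 J, E₂ = 1.504 × 10^-25 J.
|ΔE| = |5.533 × 10^-26 − 1.504 × 10^-25| = 9.51 × 10^-26 J = 5.93 × 10^-4 meV.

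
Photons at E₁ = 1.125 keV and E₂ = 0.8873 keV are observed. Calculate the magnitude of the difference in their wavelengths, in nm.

0.295 nm

Using λ = hc/E: λ₁ = 1.1021 × 10^-9 m, λ₂ = 1.3973 × 10^-9 m.
|Δλ| = |1.1021 × 10^-9 − 1.3973 × 10^-9| = 2.95 × 10^-10 m = 0.295 nm.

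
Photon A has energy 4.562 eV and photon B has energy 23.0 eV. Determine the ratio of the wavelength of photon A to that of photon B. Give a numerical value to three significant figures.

5.04

λ_A = 2.718e-7 m (from energy = 4.562 eV, via λ = hc/E).
λ_B = 5.391e-8 m (from energy = 23.0 eV, via λ = hc/E).
Ratio = 2.718e-7 / 5.391e-8 = 5.04.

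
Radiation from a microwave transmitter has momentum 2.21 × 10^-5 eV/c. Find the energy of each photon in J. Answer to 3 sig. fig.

3.54 × 10^-24 J

In SI units: p = 2.21 × 10^-5 eV/c = 1.1811 × 10^-32 kg·m/s.
For a photon E = pc, so E = 3.541 × 10^-24 J.
So E ≈ 3.54 × 10^-24 J.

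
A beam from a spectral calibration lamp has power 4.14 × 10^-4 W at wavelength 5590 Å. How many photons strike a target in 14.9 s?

1.74 × 10^16 photons

Total energy: E_total = P·t = 4.14 × 10^-4 × 14.9 = 0.006169 J.
Per-photon energy: E = 3.554 × 10^-19 J.
N = E_total / E_photon = 1.74 × 10^16.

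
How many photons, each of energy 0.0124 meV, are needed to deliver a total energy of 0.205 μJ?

Per-photon energy: E = 1.987e-24 J (from energy = 0.0124 meV).
N = E_total / E_photon = 2.05e-7 J / 1.987e-24 J = 1.03e17.

1.03e17 photons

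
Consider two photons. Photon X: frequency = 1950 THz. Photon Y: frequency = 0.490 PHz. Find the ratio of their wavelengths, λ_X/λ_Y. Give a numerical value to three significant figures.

0.251

λ_X = 1.537e-7 m (from frequency = 1950 THz, via λ = c/f).
λ_Y = 6.118e-7 m (from frequency = 0.490 PHz, via λ = c/f).
Ratio = 1.537e-7 / 6.118e-7 = 0.251.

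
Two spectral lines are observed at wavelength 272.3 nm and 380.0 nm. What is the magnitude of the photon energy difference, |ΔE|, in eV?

Using E = hc/λ: E₁ = 7.2951 × 10^-19 J, E₂ = 5.2275 × 10^-19 J.
|ΔE| = |7.2951 × 10^-19 − 5.2275 × 10^-19| = 2.07 × 10^-19 J = 1.29 eV.

1.29 eV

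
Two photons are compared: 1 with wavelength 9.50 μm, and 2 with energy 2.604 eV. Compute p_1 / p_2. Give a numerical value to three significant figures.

0.0501

p_1 = 6.975 × 10^-29 kg·m/s (from wavelength = 9.50 μm, via p = h/λ).
p_2 = 1.392 × 10^-27 kg·m/s (from energy = 2.604 eV, via p = E/c).
Ratio = 6.975 × 10^-29 / 1.392 × 10^-27 = 0.0501.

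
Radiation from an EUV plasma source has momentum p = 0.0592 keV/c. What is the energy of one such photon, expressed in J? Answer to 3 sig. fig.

9.48·10^-18 J

Convert to SI: p = 0.0592 keV/c = 3.1638·10^-26 kg·m/s.
Apply E = pc: E = 9.485·10^-18 J.
So E ≈ 9.48·10^-18 J.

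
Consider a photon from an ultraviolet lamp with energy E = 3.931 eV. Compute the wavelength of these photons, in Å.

First convert: E = 3.931 eV = 6.2982e-19 J.
For a photon λ = hc/E, so λ = 3.154e-7 m.
Converting to Å: λ = 3154 Å ≈ 3150 Å.

3150 Å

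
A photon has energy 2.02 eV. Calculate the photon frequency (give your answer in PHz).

Take h = 6.62607015 × 10^-34 J·s, 1 eV = 1.602176634 × 10^-19 J.
In SI units: E = 2.02 eV = 3.2364 × 10^-19 J.
The photon relation is f = E/h, giving f = 4.884 × 10^14 Hz.
Converting to PHz: f = 0.4884 PHz ≈ 0.488 PHz.

0.488 PHz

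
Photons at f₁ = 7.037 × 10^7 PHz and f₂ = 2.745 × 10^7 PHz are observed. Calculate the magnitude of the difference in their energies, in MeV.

178 MeV

Using E = hf: E₁ = 4.6628 × 10^-11 J, E₂ = 1.8189 × 10^-11 J.
|ΔE| = |4.6628 × 10^-11 − 1.8189 × 10^-11| = 2.84 × 10^-11 J = 178 MeV.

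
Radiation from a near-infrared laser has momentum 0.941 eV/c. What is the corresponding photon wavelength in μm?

Use h = 6.62607015·10^-34 J·s, c = 2.99792458·10^8 m/s, 1 eV = 1.602176634·10^-19 J.
In SI units: p = 0.941 eV/c = 5.0290·10^-28 kg·m/s.
The photon relation is λ = h/p, giving λ = 1.318·10^-6 m.
Converting to μm: λ = 1.318 μm ≈ 1.32 μm.

1.32 μm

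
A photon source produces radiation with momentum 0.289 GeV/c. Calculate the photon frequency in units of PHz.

6.99e7 PHz

First convert: p = 0.289 GeV/c = 1.5445e-19 kg·m/s.
Apply f = pc/h: f = 6.988e22 Hz.
Converting to PHz: f = 6.988e7 PHz ≈ 6.99e7 PHz.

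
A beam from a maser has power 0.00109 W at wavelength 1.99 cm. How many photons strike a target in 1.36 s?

Total energy: E_total = P·t = 0.00109 × 1.36 = 0.001482 J.
Per-photon energy: E = 9.982 × 10^-24 J.
N = E_total / E_photon = 1.49 × 10^20.

1.49 × 10^20 photons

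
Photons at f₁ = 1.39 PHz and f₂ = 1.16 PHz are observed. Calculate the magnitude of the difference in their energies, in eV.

0.951 eV

Using E = hf: E₁ = 9.210e-19 J, E₂ = 7.686e-19 J.
|ΔE| = |9.210e-19 − 7.686e-19| = 1.52e-19 J = 0.951 eV.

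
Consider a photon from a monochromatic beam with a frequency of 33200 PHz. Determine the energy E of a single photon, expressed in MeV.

First convert: f = 33200 PHz = 3.32 × 10^19 Hz.
Since E = hf for a photon, E = 2.200 × 10^-14 J.
Converting to MeV: E = 0.1373 MeV ≈ 0.137 MeV.

0.137 MeV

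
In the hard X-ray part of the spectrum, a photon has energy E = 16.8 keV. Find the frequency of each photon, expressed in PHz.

4060 PHz

First convert: E = 16.8 keV = 2.6917e-15 J.
The photon relation is f = E/h, giving f = 4.062e18 Hz.
Converting to PHz: f = 4062 PHz ≈ 4060 PHz.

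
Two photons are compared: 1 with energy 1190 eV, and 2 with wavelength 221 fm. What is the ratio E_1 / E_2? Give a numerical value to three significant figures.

2.12e-4

E_1 = 1.907e-16 J (from energy = 1190 eV, via E given directly).
E_2 = 8.988e-13 J (from wavelength = 221 fm, via E = hc/λ).
Ratio = 1.907e-16 / 8.988e-13 = 2.12e-4.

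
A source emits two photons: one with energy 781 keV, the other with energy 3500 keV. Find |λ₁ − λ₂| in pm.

Using λ = hc/E: λ₁ = 1.588e-12 m, λ₂ = 3.542e-13 m.
|Δλ| = |1.588e-12 − 3.542e-13| = 1.23e-12 m = 1.23 pm.

1.23 pm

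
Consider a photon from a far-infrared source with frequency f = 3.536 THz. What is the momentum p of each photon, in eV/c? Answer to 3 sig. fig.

Use h = 6.62607015e-34 J·s, c = 2.99792458e8 m/s, 1 eV = 1.602176634e-19 J.
Convert to SI: f = 3.536 THz = 3.536e12 Hz.
The photon relation is p = hf/c, giving p = 7.815e-30 kg·m/s.
Converting to eV/c: p = 0.01462 eV/c ≈ 0.0146 eV/c.

0.0146 eV/c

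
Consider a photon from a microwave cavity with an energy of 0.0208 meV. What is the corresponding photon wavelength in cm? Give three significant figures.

5.96 cm

(h = 6.62607015e-34 J·s, c = 2.99792458e8 m/s, 1 eV = 1.602176634e-19 J.)
In SI units: E = 0.0208 meV = 3.3325e-24 J.
For a photon λ = hc/E, so λ = 0.05961 m.
Converting to cm: λ = 5.961 cm ≈ 5.96 cm.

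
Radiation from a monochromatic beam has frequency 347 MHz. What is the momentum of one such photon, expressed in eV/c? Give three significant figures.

1.44e-6 eV/c

Convert to SI: f = 347 MHz = 3.47e8 Hz.
For a photon p = hf/c, so p = 7.669e-34 kg·m/s.
Converting to eV/c: p = 1.435e-6 eV/c ≈ 1.44e-6 eV/c.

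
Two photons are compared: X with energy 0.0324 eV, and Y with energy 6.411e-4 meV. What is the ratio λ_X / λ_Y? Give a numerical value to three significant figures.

λ_X = 3.827e-5 m (from energy = 0.0324 eV, via λ = hc/E).
λ_Y = 1.934 m (from energy = 6.411e-4 meV, via λ = hc/E).
Ratio = 3.827e-5 / 1.934 = 1.98e-5.

1.98e-5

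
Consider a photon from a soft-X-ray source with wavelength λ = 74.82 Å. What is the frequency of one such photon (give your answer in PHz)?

Use c = 2.99792458e8 m/s.
In SI units: λ = 74.82 Å = 7.482e-9 m.
The photon relation is f = c/λ, giving f = 4.007e16 Hz.
Converting to PHz: f = 40.07 PHz ≈ 40.1 PHz.

40.1 PHz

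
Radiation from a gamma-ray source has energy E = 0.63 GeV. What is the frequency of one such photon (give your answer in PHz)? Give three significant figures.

1.52e8 PHz

In SI units: E = 0.63 GeV = 1.0094e-10 J.
Apply f = E/h: f = 1.523e23 Hz.
Converting to PHz: f = 1.523e8 PHz ≈ 1.52e8 PHz.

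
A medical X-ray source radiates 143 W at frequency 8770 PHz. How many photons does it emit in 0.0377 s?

9.28·10^14 photons

Total energy: E_total = P·t = 143 × 0.0377 = 5.391 J.
Per-photon energy: E = 5.811·10^-15 J.
N = E_total / E_photon = 9.28·10^14.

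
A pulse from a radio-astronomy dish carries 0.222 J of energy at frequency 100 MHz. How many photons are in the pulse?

3.35e24 photons

Per-photon energy: E = 6.626e-26 J (from frequency = 100 MHz).
N = E_total / E_photon = 0.222 J / 6.626e-26 J = 3.35e24.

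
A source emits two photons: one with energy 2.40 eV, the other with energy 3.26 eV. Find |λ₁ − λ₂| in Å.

1360 Å

Using λ = hc/E: λ₁ = 5.166·10^-7 m, λ₂ = 3.803·10^-7 m.
|Δλ| = |5.166·10^-7 − 3.803·10^-7| = 1.36·10^-7 m = 1360 Å.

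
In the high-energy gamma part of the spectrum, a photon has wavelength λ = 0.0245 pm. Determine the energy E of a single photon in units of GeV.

In SI units: λ = 0.0245 pm = 2.45 × 10^-14 m.
Apply E = hc/λ: E = 8.108 × 10^-12 J.
Converting to GeV: E = 0.05061 GeV ≈ 0.0506 GeV.

0.0506 GeV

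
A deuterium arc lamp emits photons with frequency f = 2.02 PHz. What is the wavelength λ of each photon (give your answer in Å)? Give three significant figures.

Take c = 2.99792458 × 10^8 m/s.
In SI units: f = 2.02 PHz = 2.02 × 10^15 Hz.
For a photon λ = c/f, so λ = 1.484 × 10^-7 m.
Converting to Å: λ = 1484 Å ≈ 1480 Å.

1480 Å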